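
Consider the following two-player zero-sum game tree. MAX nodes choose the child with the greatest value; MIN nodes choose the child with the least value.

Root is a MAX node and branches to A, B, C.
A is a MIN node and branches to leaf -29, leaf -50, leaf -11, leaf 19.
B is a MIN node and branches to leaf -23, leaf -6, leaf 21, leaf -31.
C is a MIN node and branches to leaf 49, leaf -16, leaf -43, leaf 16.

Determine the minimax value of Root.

A (MIN): min(-29, -50, -11, 19) = -50
B (MIN): min(-23, -6, 21, -31) = -31
C (MIN): min(49, -16, -43, 16) = -43
Root (MAX): max(-50, -31, -43) = -31

-31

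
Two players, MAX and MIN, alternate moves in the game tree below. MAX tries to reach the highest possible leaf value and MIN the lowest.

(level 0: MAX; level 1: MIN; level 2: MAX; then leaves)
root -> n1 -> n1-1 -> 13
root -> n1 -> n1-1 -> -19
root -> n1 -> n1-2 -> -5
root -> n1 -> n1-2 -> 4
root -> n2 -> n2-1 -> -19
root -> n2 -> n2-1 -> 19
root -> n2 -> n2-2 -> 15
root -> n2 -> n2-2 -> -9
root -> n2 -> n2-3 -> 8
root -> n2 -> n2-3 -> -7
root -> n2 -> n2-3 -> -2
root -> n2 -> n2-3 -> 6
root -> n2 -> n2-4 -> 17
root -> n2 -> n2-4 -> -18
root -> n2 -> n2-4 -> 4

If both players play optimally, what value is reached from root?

n1-1 (MAX): max(13, -19) = 13
n1-2 (MAX): max(-5, 4) = 4
n1 (MIN): min(13, 4) = 4
n2-1 (MAX): max(-19, 19) = 19
n2-2 (MAX): max(15, -9) = 15
n2-3 (MAX): max(8, -7, -2, 6) = 8
n2-4 (MAX): max(17, -18, 4) = 17
n2 (MIN): min(19, 15, 8, 17) = 8
root (MAX): max(4, 8) = 8

8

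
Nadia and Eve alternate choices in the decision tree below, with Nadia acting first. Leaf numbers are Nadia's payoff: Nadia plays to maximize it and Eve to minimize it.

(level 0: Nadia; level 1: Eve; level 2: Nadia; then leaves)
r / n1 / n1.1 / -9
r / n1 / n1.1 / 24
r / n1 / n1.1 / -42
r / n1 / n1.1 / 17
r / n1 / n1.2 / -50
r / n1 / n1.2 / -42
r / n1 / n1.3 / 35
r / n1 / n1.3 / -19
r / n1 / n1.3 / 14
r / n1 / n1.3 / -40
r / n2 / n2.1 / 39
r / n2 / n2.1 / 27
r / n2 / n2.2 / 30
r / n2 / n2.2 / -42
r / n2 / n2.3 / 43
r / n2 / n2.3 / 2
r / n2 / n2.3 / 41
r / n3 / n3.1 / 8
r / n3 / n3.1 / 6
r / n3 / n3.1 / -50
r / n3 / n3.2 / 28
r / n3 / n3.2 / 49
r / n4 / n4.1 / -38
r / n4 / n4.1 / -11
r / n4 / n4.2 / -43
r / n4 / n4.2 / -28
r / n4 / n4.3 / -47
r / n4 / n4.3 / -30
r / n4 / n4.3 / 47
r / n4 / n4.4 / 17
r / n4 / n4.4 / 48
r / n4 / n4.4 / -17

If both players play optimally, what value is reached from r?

30

n1.1 (Nadia): max(-9, 24, -42, 17) = 24
n1.2 (Nadia): max(-50, -42) = -42
n1.3 (Nadia): max(35, -19, 14, -40) = 35
n1 (Eve): min(24, -42, 35) = -42
n2.1 (Nadia): max(39, 27) = 39
n2.2 (Nadia): max(30, -42) = 30
n2.3 (Nadia): max(43, 2, 41) = 43
n2 (Eve): min(39, 30, 43) = 30
n3.1 (Nadia): max(8, 6, -50) = 8
n3.2 (Nadia): max(28, 49) = 49
n3 (Eve): min(8, 49) = 8
n4.1 (Nadia): max(-38, -11) = -11
n4.2 (Nadia): max(-43, -28) = -28
n4.3 (Nadia): max(-47, -30, 47) = 47
n4.4 (Nadia): max(17, 48, -17) = 48
n4 (Eve): min(-11, -28, 47, 48) = -28
r (Nadia): max(-42, 30, 8, -28) = 30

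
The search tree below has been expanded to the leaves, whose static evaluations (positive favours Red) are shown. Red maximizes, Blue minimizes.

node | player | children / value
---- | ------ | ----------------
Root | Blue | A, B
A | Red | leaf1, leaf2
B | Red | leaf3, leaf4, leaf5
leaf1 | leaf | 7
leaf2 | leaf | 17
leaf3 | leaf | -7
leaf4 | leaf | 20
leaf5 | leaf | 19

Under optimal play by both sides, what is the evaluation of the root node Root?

A (Red): max(7, 17) = 17
B (Red): max(-7, 20, 19) = 20
Root (Blue): min(17, 20) = 17

17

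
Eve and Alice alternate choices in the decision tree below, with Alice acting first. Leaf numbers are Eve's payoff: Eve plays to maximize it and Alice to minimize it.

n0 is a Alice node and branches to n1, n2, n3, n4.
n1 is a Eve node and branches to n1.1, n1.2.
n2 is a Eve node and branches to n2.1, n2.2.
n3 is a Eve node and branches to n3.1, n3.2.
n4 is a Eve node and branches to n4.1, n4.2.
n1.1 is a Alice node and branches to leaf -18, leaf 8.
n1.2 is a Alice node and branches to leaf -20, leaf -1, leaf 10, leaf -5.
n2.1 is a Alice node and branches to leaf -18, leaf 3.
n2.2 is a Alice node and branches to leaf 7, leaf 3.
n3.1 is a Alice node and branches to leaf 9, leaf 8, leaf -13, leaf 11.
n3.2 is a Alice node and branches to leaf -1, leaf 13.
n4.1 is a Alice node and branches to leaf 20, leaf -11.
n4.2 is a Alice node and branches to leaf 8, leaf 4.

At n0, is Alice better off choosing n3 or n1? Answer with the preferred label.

n1

n3.1 (Alice): min(9, 8, -13, 11) = -13
n3.2 (Alice): min(-1, 13) = -1
n3 (Eve): max(-13, -1) = -1
n1.1 (Alice): min(-18, 8) = -18
n1.2 (Alice): min(-20, -1, 10, -5) = -20
n1 (Eve): max(-18, -20) = -18
Alice prefers the lower value; n3=-1, n1=-18. n1 is better since -18 < -1.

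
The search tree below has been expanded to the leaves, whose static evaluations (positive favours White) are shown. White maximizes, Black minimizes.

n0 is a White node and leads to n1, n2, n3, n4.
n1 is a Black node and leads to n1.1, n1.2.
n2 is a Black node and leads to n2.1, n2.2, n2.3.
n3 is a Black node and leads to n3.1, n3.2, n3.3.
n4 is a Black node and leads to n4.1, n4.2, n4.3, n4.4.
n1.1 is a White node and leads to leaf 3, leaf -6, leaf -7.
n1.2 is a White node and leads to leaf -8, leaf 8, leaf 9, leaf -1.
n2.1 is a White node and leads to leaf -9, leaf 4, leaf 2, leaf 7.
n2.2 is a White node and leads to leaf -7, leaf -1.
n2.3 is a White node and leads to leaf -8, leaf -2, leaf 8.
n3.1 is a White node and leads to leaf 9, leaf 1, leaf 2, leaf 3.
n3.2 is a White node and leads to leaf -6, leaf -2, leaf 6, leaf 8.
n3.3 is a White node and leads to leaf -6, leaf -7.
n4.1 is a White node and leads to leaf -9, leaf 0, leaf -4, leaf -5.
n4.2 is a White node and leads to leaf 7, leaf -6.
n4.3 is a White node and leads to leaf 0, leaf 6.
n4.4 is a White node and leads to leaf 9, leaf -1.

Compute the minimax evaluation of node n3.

n3.1 (White): max(9, 1, 2, 3) = 9
n3.2 (White): max(-6, -2, 6, 8) = 8
n3.3 (White): max(-6, -7) = -6
n3 (Black): min(9, 8, -6) = -6

-6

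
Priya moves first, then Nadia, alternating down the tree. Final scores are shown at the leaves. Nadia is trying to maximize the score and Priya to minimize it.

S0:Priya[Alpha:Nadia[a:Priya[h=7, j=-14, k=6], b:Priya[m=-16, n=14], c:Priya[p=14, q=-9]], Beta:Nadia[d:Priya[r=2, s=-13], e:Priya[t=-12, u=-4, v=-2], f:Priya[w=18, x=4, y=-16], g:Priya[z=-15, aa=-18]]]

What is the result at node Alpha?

a (Priya): min(7, -14, 6) = -14
b (Priya): min(-16, 14) = -16
c (Priya): min(14, -9) = -9
Alpha (Nadia): max(-14, -16, -9) = -9

-9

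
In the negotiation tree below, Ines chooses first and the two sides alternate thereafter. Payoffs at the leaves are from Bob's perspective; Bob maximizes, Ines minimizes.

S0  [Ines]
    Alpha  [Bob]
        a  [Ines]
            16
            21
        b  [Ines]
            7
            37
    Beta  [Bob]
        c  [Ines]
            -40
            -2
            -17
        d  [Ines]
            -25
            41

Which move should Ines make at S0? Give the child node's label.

Beta

a (Ines): min(16, 21) = 16
b (Ines): min(7, 37) = 7
Alpha (Bob): max(16, 7) = 16
c (Ines): min(-40, -2, -17) = -40
d (Ines): min(-25, 41) = -25
Beta (Bob): max(-40, -25) = -25
S0 (Ines): min(16, -25) = -25
Ines at S0 wants the lowest of {Alpha=16, Beta=-25}, so chooses Beta.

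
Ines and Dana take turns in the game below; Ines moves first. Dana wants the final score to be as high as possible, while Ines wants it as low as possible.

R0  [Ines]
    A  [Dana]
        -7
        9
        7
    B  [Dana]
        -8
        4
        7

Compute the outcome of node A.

9

A (Dana): max(-7, 9, 7) = 9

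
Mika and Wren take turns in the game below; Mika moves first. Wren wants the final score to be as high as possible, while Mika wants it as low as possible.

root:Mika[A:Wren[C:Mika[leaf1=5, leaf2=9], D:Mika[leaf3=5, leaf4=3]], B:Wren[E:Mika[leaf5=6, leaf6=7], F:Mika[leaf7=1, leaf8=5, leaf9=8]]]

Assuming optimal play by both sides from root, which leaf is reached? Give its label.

C (Mika): min(5, 9) = 5
D (Mika): min(5, 3) = 3
A (Wren): max(5, 3) = 5
E (Mika): min(6, 7) = 6
F (Mika): min(1, 5, 8) = 1
B (Wren): max(6, 1) = 6
root (Mika): min(5, 6) = 5
At root, Mika picks A (lowest: 5).
At A, Wren picks C (highest: 5).
At C, Mika picks leaf1 (lowest: 5).
Terminal value 5.

leaf1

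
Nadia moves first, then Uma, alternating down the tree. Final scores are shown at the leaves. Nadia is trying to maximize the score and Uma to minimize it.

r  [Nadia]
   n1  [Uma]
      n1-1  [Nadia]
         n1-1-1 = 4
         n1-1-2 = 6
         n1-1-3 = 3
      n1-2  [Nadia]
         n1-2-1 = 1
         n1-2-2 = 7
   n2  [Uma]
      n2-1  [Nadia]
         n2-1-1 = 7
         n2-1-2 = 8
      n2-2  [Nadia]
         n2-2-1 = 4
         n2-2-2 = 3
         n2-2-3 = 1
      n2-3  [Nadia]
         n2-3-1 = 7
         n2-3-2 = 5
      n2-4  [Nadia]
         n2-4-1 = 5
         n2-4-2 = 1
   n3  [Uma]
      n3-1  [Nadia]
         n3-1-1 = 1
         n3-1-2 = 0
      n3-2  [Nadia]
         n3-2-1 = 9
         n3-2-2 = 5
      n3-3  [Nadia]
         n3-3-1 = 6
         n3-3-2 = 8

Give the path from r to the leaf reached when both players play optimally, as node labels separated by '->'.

n1-1 (Nadia): max(4, 6, 3) = 6
n1-2 (Nadia): max(1, 7) = 7
n1 (Uma): min(6, 7) = 6
n2-1 (Nadia): max(7, 8) = 8
n2-2 (Nadia): max(4, 3, 1) = 4
n2-3 (Nadia): max(7, 5) = 7
n2-4 (Nadia): max(5, 1) = 5
n2 (Uma): min(8, 4, 7, 5) = 4
n3-1 (Nadia): max(1, 0) = 1
n3-2 (Nadia): max(9, 5) = 9
n3-3 (Nadia): max(6, 8) = 8
n3 (Uma): min(1, 9, 8) = 1
r (Nadia): max(6, 4, 1) = 6
At r, Nadia picks n1 (highest: 6).
At n1, Uma picks n1-1 (lowest: 6).
At n1-1, Nadia picks n1-1-2 (highest: 6).
Terminal value 6.

r -> n1 -> n1-1 -> n1-1-2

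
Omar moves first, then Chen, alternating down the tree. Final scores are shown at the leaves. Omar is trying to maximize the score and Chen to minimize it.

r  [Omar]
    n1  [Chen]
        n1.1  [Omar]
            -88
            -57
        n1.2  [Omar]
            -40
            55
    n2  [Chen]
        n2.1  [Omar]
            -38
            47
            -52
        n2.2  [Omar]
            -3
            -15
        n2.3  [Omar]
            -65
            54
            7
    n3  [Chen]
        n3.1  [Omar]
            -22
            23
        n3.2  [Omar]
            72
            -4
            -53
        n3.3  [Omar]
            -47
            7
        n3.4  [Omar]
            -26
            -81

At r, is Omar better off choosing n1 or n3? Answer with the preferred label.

n1.1 (Omar): max(-88, -57) = -57
n1.2 (Omar): max(-40, 55) = 55
n1 (Chen): min(-57, 55) = -57
n3.1 (Omar): max(-22, 23) = 23
n3.2 (Omar): max(72, -4, -53) = 72
n3.3 (Omar): max(-47, 7) = 7
n3.4 (Omar): max(-26, -81) = -26
n3 (Chen): min(23, 72, 7, -26) = -26
Omar prefers the higher value; n1=-57, n3=-26. n3 is better since -26 > -57.

n3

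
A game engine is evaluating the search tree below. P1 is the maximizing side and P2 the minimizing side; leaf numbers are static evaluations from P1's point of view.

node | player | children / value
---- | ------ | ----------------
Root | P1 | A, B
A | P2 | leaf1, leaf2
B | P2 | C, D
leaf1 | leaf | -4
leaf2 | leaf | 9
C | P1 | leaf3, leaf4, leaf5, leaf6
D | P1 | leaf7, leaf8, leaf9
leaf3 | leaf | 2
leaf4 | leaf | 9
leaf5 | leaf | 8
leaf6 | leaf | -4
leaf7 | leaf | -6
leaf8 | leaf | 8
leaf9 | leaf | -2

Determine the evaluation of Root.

A (P2): min(-4, 9) = -4
C (P1): max(2, 9, 8, -4) = 9
D (P1): max(-6, 8, -2) = 8
B (P2): min(9, 8) = 8
Root (P1): max(-4, 8) = 8

8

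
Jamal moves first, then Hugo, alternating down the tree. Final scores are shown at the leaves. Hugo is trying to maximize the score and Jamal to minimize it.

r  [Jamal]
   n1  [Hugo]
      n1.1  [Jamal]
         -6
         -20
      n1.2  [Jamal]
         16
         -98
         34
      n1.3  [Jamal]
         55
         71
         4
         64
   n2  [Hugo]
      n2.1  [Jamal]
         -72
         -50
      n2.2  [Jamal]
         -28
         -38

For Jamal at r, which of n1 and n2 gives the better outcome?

n2

n1.1 (Jamal): min(-6, -20) = -20
n1.2 (Jamal): min(16, -98, 34) = -98
n1.3 (Jamal): min(55, 71, 4, 64) = 4
n1 (Hugo): max(-20, -98, 4) = 4
n2.1 (Jamal): min(-72, -50) = -72
n2.2 (Jamal): min(-28, -38) = -38
n2 (Hugo): max(-72, -38) = -38
Jamal prefers the lower value; n1=4, n2=-38. n2 is better since -38 < 4.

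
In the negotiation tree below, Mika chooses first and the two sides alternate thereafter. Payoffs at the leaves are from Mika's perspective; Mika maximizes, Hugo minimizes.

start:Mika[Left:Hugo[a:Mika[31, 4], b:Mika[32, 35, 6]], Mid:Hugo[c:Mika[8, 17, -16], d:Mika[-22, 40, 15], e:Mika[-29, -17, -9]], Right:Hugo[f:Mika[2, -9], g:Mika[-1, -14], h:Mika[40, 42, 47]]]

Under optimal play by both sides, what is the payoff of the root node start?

a (Mika): max(31, 4) = 31
b (Mika): max(32, 35, 6) = 35
Left (Hugo): min(31, 35) = 31
c (Mika): max(8, 17, -16) = 17
d (Mika): max(-22, 40, 15) = 40
e (Mika): max(-29, -17, -9) = -9
Mid (Hugo): min(17, 40, -9) = -9
f (Mika): max(2, -9) = 2
g (Mika): max(-1, -14) = -1
h (Mika): max(40, 42, 47) = 47
Right (Hugo): min(2, -1, 47) = -1
start (Mika): max(31, -9, -1) = 31

31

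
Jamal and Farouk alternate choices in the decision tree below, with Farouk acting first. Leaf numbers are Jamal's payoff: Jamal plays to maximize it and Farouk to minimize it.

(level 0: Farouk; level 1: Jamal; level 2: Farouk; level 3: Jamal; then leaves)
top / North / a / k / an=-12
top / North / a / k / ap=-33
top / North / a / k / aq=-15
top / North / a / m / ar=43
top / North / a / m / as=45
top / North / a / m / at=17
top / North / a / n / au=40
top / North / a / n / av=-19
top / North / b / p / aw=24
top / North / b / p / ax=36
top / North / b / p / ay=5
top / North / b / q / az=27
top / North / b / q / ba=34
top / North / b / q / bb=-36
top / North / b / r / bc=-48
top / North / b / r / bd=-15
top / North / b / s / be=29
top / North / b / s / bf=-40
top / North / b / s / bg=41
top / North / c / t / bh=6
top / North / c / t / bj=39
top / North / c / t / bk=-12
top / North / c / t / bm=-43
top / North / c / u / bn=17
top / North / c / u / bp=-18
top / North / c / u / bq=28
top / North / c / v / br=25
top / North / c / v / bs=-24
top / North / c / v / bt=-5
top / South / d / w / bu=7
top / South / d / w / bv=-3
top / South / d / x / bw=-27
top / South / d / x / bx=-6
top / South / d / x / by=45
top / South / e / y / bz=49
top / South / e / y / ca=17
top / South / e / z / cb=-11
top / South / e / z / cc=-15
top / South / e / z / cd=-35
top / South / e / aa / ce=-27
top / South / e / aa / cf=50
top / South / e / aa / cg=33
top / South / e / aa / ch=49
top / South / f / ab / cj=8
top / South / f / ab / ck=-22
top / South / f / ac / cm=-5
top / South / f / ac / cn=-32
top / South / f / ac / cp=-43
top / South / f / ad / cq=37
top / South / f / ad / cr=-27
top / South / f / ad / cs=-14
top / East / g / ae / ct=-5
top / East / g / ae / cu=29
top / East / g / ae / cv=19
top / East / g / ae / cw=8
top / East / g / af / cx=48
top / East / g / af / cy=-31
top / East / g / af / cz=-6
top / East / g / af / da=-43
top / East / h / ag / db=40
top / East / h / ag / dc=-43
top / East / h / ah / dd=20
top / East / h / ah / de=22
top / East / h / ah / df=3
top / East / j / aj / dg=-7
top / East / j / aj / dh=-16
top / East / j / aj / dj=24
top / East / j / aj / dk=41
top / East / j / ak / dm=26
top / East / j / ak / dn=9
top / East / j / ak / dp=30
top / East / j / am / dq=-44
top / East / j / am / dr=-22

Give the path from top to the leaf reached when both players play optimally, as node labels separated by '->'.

k (Jamal): max(-12, -33, -15) = -12
m (Jamal): max(43, 45, 17) = 45
n (Jamal): max(40, -19) = 40
a (Farouk): min(-12, 45, 40) = -12
p (Jamal): max(24, 36, 5) = 36
q (Jamal): max(27, 34, -36) = 34
r (Jamal): max(-48, -15) = -15
s (Jamal): max(29, -40, 41) = 41
b (Farouk): min(36, 34, -15, 41) = -15
t (Jamal): max(6, 39, -12, -43) = 39
u (Jamal): max(17, -18, 28) = 28
v (Jamal): max(25, -24, -5) = 25
c (Farouk): min(39, 28, 25) = 25
North (Jamal): max(-12, -15, 25) = 25
w (Jamal): max(7, -3) = 7
x (Jamal): max(-27, -6, 45) = 45
d (Farouk): min(7, 45) = 7
y (Jamal): max(49, 17) = 49
z (Jamal): max(-11, -15, -35) = -11
aa (Jamal): max(-27, 50, 33, 49) = 50
e (Farouk): min(49, -11, 50) = -11
ab (Jamal): max(8, -22) = 8
ac (Jamal): max(-5, -32, -43) = -5
ad (Jamal): max(37, -27, -14) = 37
f (Farouk): min(8, -5, 37) = -5
South (Jamal): max(7, -11, -5) = 7
ae (Jamal): max(-5, 29, 19, 8) = 29
af (Jamal): max(48, -31, -6, -43) = 48
g (Farouk): min(29, 48) = 29
ag (Jamal): max(40, -43) = 40
ah (Jamal): max(20, 22, 3) = 22
h (Farouk): min(40, 22) = 22
aj (Jamal): max(-7, -16, 24, 41) = 41
ak (Jamal): max(26, 9, 30) = 30
am (Jamal): max(-44, -22) = -22
j (Farouk): min(41, 30, -22) = -22
East (Jamal): max(29, 22, -22) = 29
top (Farouk): min(25, 7, 29) = 7
At top, Farouk picks South (lowest: 7).
At South, Jamal picks d (highest: 7).
At d, Farouk picks w (lowest: 7).
At w, Jamal picks bu (highest: 7).
Terminal value 7.

top -> South -> d -> w -> bu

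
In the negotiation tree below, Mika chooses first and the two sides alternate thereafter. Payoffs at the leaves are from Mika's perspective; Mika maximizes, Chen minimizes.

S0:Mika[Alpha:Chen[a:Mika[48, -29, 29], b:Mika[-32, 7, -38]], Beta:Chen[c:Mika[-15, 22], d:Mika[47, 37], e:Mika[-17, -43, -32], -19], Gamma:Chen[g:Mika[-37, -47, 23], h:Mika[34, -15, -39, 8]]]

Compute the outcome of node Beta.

-19

c (Mika): max(-15, 22) = 22
d (Mika): max(47, 37) = 47
e (Mika): max(-17, -43, -32) = -17
Beta (Chen): min(22, 47, -17, -19) = -19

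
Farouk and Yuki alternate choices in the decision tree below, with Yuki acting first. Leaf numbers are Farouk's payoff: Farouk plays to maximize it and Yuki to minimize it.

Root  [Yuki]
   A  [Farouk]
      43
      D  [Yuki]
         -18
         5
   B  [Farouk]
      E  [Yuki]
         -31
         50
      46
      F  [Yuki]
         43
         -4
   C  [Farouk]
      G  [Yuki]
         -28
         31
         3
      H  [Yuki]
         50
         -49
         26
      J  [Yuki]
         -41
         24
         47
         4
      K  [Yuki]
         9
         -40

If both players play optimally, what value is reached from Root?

-28

D (Yuki): min(-18, 5) = -18
A (Farouk): max(43, -18) = 43
E (Yuki): min(-31, 50) = -31
F (Yuki): min(43, -4) = -4
B (Farouk): max(-31, 46, -4) = 46
G (Yuki): min(-28, 31, 3) = -28
H (Yuki): min(50, -49, 26) = -49
J (Yuki): min(-41, 24, 47, 4) = -41
K (Yuki): min(9, -40) = -40
C (Farouk): max(-28, -49, -41, -40) = -28
Root (Yuki): min(43, 46, -28) = -28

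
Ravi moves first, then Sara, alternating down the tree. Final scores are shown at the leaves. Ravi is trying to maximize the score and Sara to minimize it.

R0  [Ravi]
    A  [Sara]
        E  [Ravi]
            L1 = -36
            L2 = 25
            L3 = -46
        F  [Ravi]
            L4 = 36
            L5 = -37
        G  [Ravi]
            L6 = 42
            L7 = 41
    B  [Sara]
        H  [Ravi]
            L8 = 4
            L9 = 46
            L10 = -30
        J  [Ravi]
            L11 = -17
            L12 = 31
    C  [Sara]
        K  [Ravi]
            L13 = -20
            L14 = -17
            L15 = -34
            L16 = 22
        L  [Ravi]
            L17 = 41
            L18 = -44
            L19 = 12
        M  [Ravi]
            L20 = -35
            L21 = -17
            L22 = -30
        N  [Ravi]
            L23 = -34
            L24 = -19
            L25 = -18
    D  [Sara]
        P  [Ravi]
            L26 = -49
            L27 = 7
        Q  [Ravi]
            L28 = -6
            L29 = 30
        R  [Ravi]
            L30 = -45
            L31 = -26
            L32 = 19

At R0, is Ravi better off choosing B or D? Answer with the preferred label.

H (Ravi): max(4, 46, -30) = 46
J (Ravi): max(-17, 31) = 31
B (Sara): min(46, 31) = 31
P (Ravi): max(-49, 7) = 7
Q (Ravi): max(-6, 30) = 30
R (Ravi): max(-45, -26, 19) = 19
D (Sara): min(7, 30, 19) = 7
Ravi prefers the higher value; B=31, D=7. B is better since 31 > 7.

B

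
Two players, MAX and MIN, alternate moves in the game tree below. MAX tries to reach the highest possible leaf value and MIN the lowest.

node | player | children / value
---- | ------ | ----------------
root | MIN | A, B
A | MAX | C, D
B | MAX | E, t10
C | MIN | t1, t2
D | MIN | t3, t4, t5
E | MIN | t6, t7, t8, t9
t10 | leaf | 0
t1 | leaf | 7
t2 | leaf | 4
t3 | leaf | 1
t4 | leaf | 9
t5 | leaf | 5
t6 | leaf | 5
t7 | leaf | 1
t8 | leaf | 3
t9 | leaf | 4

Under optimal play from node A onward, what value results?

C (MIN): min(7, 4) = 4
D (MIN): min(1, 9, 5) = 1
A (MAX): max(4, 1) = 4

4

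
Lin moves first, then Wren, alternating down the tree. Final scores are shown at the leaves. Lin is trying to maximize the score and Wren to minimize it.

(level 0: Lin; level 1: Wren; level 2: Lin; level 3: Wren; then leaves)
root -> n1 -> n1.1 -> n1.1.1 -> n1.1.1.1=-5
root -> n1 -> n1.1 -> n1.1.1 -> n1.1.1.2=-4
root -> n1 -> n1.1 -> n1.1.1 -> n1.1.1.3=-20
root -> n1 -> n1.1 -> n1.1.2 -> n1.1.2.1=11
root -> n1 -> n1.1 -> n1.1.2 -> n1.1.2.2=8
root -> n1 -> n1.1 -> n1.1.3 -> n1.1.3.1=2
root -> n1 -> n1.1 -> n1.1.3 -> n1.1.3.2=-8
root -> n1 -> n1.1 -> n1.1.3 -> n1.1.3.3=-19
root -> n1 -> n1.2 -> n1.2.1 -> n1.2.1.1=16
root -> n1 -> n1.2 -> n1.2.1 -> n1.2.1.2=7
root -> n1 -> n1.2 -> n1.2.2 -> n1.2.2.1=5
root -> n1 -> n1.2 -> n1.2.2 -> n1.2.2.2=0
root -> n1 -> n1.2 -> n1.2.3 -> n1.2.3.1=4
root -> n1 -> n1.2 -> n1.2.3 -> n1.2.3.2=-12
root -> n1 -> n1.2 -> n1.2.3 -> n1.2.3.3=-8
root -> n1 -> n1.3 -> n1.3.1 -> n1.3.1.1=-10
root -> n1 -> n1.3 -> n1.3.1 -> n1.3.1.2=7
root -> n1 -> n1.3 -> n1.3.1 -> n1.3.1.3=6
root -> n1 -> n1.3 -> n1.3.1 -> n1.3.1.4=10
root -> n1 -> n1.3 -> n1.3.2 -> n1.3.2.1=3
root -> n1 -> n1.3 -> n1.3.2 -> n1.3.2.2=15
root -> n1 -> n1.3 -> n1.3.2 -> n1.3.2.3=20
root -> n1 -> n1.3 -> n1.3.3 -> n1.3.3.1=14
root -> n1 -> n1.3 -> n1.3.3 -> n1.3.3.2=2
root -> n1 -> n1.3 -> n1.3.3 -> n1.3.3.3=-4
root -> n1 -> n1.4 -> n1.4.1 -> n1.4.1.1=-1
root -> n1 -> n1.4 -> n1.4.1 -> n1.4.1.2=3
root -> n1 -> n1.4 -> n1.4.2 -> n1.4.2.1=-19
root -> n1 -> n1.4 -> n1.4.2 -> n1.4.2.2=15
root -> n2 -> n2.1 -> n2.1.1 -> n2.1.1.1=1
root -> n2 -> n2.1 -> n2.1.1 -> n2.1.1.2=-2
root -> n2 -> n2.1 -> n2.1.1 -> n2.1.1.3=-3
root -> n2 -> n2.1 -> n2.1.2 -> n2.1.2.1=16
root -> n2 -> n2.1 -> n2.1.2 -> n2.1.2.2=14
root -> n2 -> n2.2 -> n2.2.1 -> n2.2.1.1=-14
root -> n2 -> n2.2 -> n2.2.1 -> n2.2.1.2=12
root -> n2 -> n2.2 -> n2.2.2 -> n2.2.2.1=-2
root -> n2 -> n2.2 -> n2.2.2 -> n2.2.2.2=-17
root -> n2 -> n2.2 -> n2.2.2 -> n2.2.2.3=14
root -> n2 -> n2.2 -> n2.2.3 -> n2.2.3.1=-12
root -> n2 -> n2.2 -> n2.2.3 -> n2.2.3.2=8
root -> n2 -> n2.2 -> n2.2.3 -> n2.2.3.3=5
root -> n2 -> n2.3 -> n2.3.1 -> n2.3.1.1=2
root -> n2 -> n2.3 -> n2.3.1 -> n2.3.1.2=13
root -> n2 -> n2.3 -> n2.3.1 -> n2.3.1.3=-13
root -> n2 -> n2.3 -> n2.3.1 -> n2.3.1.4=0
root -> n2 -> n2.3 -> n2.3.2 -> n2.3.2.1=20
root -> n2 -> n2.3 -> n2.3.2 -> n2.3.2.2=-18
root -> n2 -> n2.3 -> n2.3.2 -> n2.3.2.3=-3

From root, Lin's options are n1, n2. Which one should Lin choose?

n1.1.1 (Wren): min(-5, -4, -20) = -20
n1.1.2 (Wren): min(11, 8) = 8
n1.1.3 (Wren): min(2, -8, -19) = -19
n1.1 (Lin): max(-20, 8, -19) = 8
n1.2.1 (Wren): min(16, 7) = 7
n1.2.2 (Wren): min(5, 0) = 0
n1.2.3 (Wren): min(4, -12, -8) = -12
n1.2 (Lin): max(7, 0, -12) = 7
n1.3.1 (Wren): min(-10, 7, 6, 10) = -10
n1.3.2 (Wren): min(3, 15, 20) = 3
n1.3.3 (Wren): min(14, 2, -4) = -4
n1.3 (Lin): max(-10, 3, -4) = 3
n1.4.1 (Wren): min(-1, 3) = -1
n1.4.2 (Wren): min(-19, 15) = -19
n1.4 (Lin): max(-1, -19) = -1
n1 (Wren): min(8, 7, 3, -1) = -1
n2.1.1 (Wren): min(1, -2, -3) = -3
n2.1.2 (Wren): min(16, 14) = 14
n2.1 (Lin): max(-3, 14) = 14
n2.2.1 (Wren): min(-14, 12) = -14
n2.2.2 (Wren): min(-2, -17, 14) = -17
n2.2.3 (Wren): min(-12, 8, 5) = -12
n2.2 (Lin): max(-14, -17, -12) = -12
n2.3.1 (Wren): min(2, 13, -13, 0) = -13
n2.3.2 (Wren): min(20, -18, -3) = -18
n2.3 (Lin): max(-13, -18) = -13
n2 (Wren): min(14, -12, -13) = -13
root (Lin): max(-1, -13) = -1
Lin at root wants the highest of {n1=-1, n2=-13}, so chooses n1.

n1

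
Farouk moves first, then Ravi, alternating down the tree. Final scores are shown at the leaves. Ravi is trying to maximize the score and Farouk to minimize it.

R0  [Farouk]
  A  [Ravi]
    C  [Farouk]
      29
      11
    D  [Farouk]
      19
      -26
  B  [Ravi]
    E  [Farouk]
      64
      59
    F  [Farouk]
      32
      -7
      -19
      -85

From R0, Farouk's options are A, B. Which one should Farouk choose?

A

C (Farouk): min(29, 11) = 11
D (Farouk): min(19, -26) = -26
A (Ravi): max(11, -26) = 11
E (Farouk): min(64, 59) = 59
F (Farouk): min(32, -7, -19, -85) = -85
B (Ravi): max(59, -85) = 59
R0 (Farouk): min(11, 59) = 11
Farouk at R0 wants the lowest of {A=11, B=59}, so chooses A.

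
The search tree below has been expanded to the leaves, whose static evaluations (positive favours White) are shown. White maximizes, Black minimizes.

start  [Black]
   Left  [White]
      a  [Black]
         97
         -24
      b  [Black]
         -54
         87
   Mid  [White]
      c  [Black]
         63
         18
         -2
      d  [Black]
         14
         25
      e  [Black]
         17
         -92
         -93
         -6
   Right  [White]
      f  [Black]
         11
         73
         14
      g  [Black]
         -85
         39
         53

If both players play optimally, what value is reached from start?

-24

a (Black): min(97, -24) = -24
b (Black): min(-54, 87) = -54
Left (White): max(-24, -54) = -24
c (Black): min(63, 18, -2) = -2
d (Black): min(14, 25) = 14
e (Black): min(17, -92, -93, -6) = -93
Mid (White): max(-2, 14, -93) = 14
f (Black): min(11, 73, 14) = 11
g (Black): min(-85, 39, 53) = -85
Right (White): max(11, -85) = 11
start (Black): min(-24, 14, 11) = -24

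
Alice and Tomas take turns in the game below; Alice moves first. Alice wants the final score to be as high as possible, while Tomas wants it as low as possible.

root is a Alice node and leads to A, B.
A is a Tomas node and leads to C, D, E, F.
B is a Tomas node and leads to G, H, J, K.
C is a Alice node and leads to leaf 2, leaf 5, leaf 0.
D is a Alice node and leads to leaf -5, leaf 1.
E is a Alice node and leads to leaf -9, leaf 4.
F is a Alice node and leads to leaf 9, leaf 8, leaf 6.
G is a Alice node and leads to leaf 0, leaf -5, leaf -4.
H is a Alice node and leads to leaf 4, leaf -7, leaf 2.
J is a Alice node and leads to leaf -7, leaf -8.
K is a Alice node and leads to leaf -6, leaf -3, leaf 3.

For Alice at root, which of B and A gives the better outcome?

G (Alice): max(0, -5, -4) = 0
H (Alice): max(4, -7, 2) = 4
J (Alice): max(-7, -8) = -7
K (Alice): max(-6, -3, 3) = 3
B (Tomas): min(0, 4, -7, 3) = -7
C (Alice): max(2, 5, 0) = 5
D (Alice): max(-5, 1) = 1
E (Alice): max(-9, 4) = 4
F (Alice): max(9, 8, 6) = 9
A (Tomas): min(5, 1, 4, 9) = 1
Alice prefers the higher value; B=-7, A=1. A is better since 1 > -7.

A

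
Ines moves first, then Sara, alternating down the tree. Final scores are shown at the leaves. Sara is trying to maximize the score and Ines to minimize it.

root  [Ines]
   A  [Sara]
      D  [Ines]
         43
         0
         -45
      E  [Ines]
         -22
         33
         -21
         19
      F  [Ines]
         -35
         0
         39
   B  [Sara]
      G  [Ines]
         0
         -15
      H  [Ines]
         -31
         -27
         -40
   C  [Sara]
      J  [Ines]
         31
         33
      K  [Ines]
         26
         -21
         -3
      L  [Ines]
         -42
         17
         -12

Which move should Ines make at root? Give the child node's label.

D (Ines): min(43, 0, -45) = -45
E (Ines): min(-22, 33, -21, 19) = -22
F (Ines): min(-35, 0, 39) = -35
A (Sara): max(-45, -22, -35) = -22
G (Ines): min(0, -15) = -15
H (Ines): min(-31, -27, -40) = -40
B (Sara): max(-15, -40) = -15
J (Ines): min(31, 33) = 31
K (Ines): min(26, -21, -3) = -21
L (Ines): min(-42, 17, -12) = -42
C (Sara): max(31, -21, -42) = 31
root (Ines): min(-22, -15, 31) = -22
Ines at root wants the lowest of {A=-22, B=-15, C=31}, so chooses A.

A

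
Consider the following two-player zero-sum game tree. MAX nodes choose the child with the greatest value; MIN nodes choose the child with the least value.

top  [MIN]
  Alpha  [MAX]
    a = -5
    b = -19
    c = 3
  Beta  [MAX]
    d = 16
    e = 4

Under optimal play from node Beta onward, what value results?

16

Beta (MAX): max(16, 4) = 16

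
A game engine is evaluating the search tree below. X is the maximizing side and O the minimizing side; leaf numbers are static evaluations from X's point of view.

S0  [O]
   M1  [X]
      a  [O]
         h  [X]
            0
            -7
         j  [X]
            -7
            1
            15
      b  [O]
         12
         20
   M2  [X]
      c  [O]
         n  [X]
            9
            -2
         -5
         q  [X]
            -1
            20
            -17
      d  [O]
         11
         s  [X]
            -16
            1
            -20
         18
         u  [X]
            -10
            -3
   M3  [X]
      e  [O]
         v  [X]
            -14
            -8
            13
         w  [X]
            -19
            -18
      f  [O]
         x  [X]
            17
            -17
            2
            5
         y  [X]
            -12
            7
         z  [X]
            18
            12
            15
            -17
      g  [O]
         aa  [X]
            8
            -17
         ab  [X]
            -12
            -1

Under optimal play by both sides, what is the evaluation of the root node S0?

h (X): max(0, -7) = 0
j (X): max(-7, 1, 15) = 15
a (O): min(0, 15) = 0
b (O): min(12, 20) = 12
M1 (X): max(0, 12) = 12
n (X): max(9, -2) = 9
q (X): max(-1, 20, -17) = 20
c (O): min(9, -5, 20) = -5
s (X): max(-16, 1, -20) = 1
u (X): max(-10, -3) = -3
d (O): min(11, 1, 18, -3) = -3
M2 (X): max(-5, -3) = -3
v (X): max(-14, -8, 13) = 13
w (X): max(-19, -18) = -18
e (O): min(13, -18) = -18
x (X): max(17, -17, 2, 5) = 17
y (X): max(-12, 7) = 7
z (X): max(18, 12, 15, -17) = 18
f (O): min(17, 7, 18) = 7
aa (X): max(8, -17) = 8
ab (X): max(-12, -1) = -1
g (O): min(8, -1) = -1
M3 (X): max(-18, 7, -1) = 7
S0 (O): min(12, -3, 7) = -3

-3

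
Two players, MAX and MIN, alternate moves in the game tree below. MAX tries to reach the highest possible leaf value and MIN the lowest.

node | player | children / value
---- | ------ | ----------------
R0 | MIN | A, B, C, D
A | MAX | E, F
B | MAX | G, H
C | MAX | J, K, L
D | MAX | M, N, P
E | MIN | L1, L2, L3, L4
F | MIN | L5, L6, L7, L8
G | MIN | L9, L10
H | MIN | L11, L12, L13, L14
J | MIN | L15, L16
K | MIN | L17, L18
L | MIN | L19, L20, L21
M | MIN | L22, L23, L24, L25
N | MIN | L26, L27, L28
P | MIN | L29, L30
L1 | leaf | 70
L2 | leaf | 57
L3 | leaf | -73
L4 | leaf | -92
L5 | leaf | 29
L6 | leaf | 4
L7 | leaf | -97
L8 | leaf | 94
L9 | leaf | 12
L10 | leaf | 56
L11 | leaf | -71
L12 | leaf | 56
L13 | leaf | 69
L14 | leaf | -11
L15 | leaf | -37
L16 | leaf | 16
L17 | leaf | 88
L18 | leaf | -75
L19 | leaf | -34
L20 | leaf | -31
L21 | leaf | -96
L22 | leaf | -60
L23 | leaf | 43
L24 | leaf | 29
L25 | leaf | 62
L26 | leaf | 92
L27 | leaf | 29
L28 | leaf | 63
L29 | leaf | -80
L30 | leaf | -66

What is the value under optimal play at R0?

E (MIN): min(70, 57, -73, -92) = -92
F (MIN): min(29, 4, -97, 94) = -97
A (MAX): max(-92, -97) = -92
G (MIN): min(12, 56) = 12
H (MIN): min(-71, 56, 69, -11) = -71
B (MAX): max(12, -71) = 12
J (MIN): min(-37, 16) = -37
K (MIN): min(88, -75) = -75
L (MIN): min(-34, -31, -96) = -96
C (MAX): max(-37, -75, -96) = -37
M (MIN): min(-60, 43, 29, 62) = -60
N (MIN): min(92, 29, 63) = 29
P (MIN): min(-80, -66) = -80
D (MAX): max(-60, 29, -80) = 29
R0 (MIN): min(-92, 12, -37, 29) = -92

-92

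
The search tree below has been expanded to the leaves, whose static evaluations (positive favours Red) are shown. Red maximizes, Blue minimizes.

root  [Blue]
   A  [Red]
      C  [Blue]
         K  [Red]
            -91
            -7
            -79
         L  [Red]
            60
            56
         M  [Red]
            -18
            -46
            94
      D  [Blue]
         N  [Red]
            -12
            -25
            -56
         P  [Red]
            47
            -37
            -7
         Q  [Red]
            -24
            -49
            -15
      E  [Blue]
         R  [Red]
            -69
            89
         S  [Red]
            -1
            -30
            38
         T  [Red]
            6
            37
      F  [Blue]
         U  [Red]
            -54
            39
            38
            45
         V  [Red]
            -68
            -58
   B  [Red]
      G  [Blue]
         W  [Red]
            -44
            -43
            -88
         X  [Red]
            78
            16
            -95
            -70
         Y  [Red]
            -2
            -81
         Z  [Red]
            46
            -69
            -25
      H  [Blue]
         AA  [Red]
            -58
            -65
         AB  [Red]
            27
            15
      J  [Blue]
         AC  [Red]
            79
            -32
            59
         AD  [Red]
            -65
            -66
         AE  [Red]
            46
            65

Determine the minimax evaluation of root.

K (Red): max(-91, -7, -79) = -7
L (Red): max(60, 56) = 60
M (Red): max(-18, -46, 94) = 94
C (Blue): min(-7, 60, 94) = -7
N (Red): max(-12, -25, -56) = -12
P (Red): max(47, -37, -7) = 47
Q (Red): max(-24, -49, -15) = -15
D (Blue): min(-12, 47, -15) = -15
R (Red): max(-69, 89) = 89
S (Red): max(-1, -30, 38) = 38
T (Red): max(6, 37) = 37
E (Blue): min(89, 38, 37) = 37
U (Red): max(-54, 39, 38, 45) = 45
V (Red): max(-68, -58) = -58
F (Blue): min(45, -58) = -58
A (Red): max(-7, -15, 37, -58) = 37
W (Red): max(-44, -43, -88) = -43
X (Red): max(78, 16, -95, -70) = 78
Y (Red): max(-2, -81) = -2
Z (Red): max(46, -69, -25) = 46
G (Blue): min(-43, 78, -2, 46) = -43
AA (Red): max(-58, -65) = -58
AB (Red): max(27, 15) = 27
H (Blue): min(-58, 27) = -58
AC (Red): max(79, -32, 59) = 79
AD (Red): max(-65, -66) = -65
AE (Red): max(46, 65) = 65
J (Blue): min(79, -65, 65) = -65
B (Red): max(-43, -58, -65) = -43
root (Blue): min(37, -43) = -43

-43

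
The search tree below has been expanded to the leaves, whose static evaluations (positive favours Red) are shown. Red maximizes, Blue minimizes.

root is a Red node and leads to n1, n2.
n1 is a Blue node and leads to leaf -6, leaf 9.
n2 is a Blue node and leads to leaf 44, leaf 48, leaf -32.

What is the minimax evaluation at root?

-6

n1 (Blue): min(-6, 9) = -6
n2 (Blue): min(44, 48, -32) = -32
root (Red): max(-6, -32) = -6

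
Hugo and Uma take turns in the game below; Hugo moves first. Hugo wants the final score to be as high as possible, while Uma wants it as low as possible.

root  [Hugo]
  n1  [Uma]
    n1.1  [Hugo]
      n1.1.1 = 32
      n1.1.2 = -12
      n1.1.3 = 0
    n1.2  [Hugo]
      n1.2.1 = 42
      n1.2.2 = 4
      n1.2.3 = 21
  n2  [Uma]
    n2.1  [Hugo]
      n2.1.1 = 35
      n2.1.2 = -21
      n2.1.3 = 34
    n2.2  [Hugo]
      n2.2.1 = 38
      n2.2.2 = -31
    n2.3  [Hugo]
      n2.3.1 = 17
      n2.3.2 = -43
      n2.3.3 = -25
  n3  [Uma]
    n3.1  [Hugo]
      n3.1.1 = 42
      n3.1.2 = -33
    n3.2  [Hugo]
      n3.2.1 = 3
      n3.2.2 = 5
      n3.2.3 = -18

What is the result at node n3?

n3.1 (Hugo): max(42, -33) = 42
n3.2 (Hugo): max(3, 5, -18) = 5
n3 (Uma): min(42, 5) = 5

5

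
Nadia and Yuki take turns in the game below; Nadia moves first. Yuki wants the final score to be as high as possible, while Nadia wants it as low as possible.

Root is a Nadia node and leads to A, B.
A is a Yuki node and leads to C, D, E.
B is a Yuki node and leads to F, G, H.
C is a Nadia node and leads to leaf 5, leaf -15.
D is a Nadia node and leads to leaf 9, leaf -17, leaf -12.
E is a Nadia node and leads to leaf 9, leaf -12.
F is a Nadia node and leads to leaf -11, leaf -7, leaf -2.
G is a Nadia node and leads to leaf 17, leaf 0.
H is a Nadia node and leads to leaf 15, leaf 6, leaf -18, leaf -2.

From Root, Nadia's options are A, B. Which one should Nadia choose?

C (Nadia): min(5, -15) = -15
D (Nadia): min(9, -17, -12) = -17
E (Nadia): min(9, -12) = -12
A (Yuki): max(-15, -17, -12) = -12
F (Nadia): min(-11, -7, -2) = -11
G (Nadia): min(17, 0) = 0
H (Nadia): min(15, 6, -18, -2) = -18
B (Yuki): max(-11, 0, -18) = 0
Root (Nadia): min(-12, 0) = -12
Nadia at Root wants the lowest of {A=-12, B=0}, so chooses A.

A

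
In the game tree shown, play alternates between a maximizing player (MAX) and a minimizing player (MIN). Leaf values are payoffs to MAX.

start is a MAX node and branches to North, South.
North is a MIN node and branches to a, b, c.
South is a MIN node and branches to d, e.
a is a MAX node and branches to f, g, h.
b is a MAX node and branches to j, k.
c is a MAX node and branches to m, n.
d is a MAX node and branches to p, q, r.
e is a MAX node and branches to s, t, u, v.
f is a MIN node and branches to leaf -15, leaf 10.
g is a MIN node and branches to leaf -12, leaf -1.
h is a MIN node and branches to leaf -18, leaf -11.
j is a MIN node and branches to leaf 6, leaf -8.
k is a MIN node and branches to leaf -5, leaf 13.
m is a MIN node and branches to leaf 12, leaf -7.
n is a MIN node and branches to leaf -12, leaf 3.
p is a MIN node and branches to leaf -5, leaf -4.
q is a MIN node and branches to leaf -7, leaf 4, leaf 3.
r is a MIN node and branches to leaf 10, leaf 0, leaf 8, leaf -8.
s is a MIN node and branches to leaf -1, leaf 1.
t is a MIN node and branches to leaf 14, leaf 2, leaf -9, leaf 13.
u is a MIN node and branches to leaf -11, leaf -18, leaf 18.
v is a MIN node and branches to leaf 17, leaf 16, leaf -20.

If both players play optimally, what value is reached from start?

-5

f (MIN): min(-15, 10) = -15
g (MIN): min(-12, -1) = -12
h (MIN): min(-18, -11) = -18
a (MAX): max(-15, -12, -18) = -12
j (MIN): min(6, -8) = -8
k (MIN): min(-5, 13) = -5
b (MAX): max(-8, -5) = -5
m (MIN): min(12, -7) = -7
n (MIN): min(-12, 3) = -12
c (MAX): max(-7, -12) = -7
North (MIN): min(-12, -5, -7) = -12
p (MIN): min(-5, -4) = -5
q (MIN): min(-7, 4, 3) = -7
r (MIN): min(10, 0, 8, -8) = -8
d (MAX): max(-5, -7, -8) = -5
s (MIN): min(-1, 1) = -1
t (MIN): min(14, 2, -9, 13) = -9
u (MIN): min(-11, -18, 18) = -18
v (MIN): min(17, 16, -20) = -20
e (MAX): max(-1, -9, -18, -20) = -1
South (MIN): min(-5, -1) = -5
start (MAX): max(-12, -5) = -5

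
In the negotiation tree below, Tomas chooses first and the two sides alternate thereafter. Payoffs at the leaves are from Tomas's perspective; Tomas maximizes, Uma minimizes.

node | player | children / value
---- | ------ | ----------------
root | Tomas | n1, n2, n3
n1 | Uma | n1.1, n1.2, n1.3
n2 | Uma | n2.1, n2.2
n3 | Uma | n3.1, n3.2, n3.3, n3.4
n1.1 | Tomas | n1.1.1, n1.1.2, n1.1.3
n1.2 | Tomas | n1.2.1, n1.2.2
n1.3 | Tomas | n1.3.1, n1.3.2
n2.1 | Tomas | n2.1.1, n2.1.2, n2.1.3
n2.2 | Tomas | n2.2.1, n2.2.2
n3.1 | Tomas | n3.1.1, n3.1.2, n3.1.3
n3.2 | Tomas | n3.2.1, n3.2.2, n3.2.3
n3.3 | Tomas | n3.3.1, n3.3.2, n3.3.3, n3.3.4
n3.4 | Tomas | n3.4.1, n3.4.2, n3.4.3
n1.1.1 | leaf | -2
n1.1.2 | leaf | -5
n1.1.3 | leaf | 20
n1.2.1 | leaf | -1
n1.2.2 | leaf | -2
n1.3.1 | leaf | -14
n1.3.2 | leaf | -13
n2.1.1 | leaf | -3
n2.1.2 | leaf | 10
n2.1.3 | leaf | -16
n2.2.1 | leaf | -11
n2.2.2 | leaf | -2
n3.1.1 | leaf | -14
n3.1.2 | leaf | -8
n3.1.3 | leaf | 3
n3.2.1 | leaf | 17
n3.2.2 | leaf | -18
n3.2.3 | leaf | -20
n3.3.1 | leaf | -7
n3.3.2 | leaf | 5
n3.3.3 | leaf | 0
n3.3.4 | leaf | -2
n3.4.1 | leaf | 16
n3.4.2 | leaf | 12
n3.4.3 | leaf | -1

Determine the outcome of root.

n1.1 (Tomas): max(-2, -5, 20) = 20
n1.2 (Tomas): max(-1, -2) = -1
n1.3 (Tomas): max(-14, -13) = -13
n1 (Uma): min(20, -1, -13) = -13
n2.1 (Tomas): max(-3, 10, -16) = 10
n2.2 (Tomas): max(-11, -2) = -2
n2 (Uma): min(10, -2) = -2
n3.1 (Tomas): max(-14, -8, 3) = 3
n3.2 (Tomas): max(17, -18, -20) = 17
n3.3 (Tomas): max(-7, 5, 0, -2) = 5
n3.4 (Tomas): max(16, 12, -1) = 16
n3 (Uma): min(3, 17, 5, 16) = 3
root (Tomas): max(-13, -2, 3) = 3

3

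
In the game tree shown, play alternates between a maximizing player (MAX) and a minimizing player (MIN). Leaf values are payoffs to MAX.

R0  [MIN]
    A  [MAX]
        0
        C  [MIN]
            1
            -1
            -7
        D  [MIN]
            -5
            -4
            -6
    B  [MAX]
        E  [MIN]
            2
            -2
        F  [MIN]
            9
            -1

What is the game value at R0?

C (MIN): min(1, -1, -7) = -7
D (MIN): min(-5, -4, -6) = -6
A (MAX): max(0, -7, -6) = 0
E (MIN): min(2, -2) = -2
F (MIN): min(9, -1) = -1
B (MAX): max(-2, -1) = -1
R0 (MIN): min(0, -1) = -1

-1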